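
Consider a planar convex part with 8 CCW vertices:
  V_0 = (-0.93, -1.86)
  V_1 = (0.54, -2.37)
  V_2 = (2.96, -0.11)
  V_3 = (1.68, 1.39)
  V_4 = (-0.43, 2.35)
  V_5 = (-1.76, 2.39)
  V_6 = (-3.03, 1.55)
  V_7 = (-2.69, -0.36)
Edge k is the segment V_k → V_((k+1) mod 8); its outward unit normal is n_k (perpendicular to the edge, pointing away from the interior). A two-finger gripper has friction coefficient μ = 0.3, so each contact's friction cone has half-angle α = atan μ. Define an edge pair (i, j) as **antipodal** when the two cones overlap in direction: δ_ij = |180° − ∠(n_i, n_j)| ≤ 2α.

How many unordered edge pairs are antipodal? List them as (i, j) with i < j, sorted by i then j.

α = atan 0.3 = 16.70°;  2α = 33.40°
n_0 = (-0.3278, -0.9448)
n_1 = (+0.6825, -0.7309)
n_2 = (+0.7607, +0.6491)
n_3 = (+0.4141, +0.9102)
n_4 = (+0.0301, +0.9995)
n_5 = (-0.5517, +0.8341)
n_6 = (-0.9845, -0.1753)
n_7 = (-0.6487, -0.7611)
  (0,1): δ = 117.82°  ·
  (0,2): δ = 30.39°  ✓
  (0,3): δ = 5.33°  ✓
  (0,4): δ = 17.41°  ✓
  (0,5): δ = 52.61°  ·
  (0,6): δ = 119.23°  ·
  (0,7): δ = 158.69°  ·
  (1,2): δ = 92.57°  ·
  (1,3): δ = 67.51°  ·
  (1,4): δ = 44.76°  ·
  (1,5): δ = 9.56°  ✓
  (1,6): δ = 57.05°  ·
  (1,7): δ = 96.52°  ·
  (2,3): δ = 154.94°  ·
  (2,4): δ = 132.20°  ·
  (2,5): δ = 96.99°  ·
  (2,6): δ = 30.38°  ✓
  (2,7): δ = 9.08°  ✓
  (3,4): δ = 157.26°  ·
  (3,5): δ = 122.05°  ·
  (3,6): δ = 55.44°  ·
  (3,7): δ = 15.98°  ✓
  (4,5): δ = 144.80°  ·
  (4,6): δ = 78.18°  ·
  (4,7): δ = 38.72°  ·
  (5,6): δ = 113.39°  ·
  (5,7): δ = 73.92°  ·
  (6,7): δ = 140.53°  ·
antipodal pairs: 7

count = 7; pairs: (0,2), (0,3), (0,4), (1,5), (2,6), (2,7), (3,7)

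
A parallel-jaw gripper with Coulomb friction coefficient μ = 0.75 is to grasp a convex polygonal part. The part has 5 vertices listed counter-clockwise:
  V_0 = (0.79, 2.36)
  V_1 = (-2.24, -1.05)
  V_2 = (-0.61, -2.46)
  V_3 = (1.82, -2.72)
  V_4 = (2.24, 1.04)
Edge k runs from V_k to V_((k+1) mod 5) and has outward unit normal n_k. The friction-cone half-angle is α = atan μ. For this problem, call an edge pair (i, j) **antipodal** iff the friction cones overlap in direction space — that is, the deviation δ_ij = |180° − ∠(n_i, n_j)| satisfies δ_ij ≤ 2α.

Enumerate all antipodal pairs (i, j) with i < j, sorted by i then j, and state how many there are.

α = atan 0.75 = 36.87°;  2α = 73.74°
n_0 = (-0.7475, +0.6642)
n_1 = (-0.6542, -0.7563)
n_2 = (-0.1064, -0.9943)
n_3 = (+0.9938, -0.1110)
n_4 = (+0.6732, +0.7395)
  (0,1): δ = 89.24°  ·
  (0,2): δ = 54.48°  ✓
  (0,3): δ = 35.25°  ✓
  (0,4): δ = 89.31°  ·
  (1,2): δ = 145.25°  ·
  (1,3): δ = 55.51°  ✓
  (1,4): δ = 1.45°  ✓
  (2,3): δ = 90.27°  ·
  (2,4): δ = 36.21°  ✓
  (3,4): δ = 125.94°  ·
antipodal pairs: 5

count = 5; pairs: (0,2), (0,3), (1,3), (1,4), (2,4)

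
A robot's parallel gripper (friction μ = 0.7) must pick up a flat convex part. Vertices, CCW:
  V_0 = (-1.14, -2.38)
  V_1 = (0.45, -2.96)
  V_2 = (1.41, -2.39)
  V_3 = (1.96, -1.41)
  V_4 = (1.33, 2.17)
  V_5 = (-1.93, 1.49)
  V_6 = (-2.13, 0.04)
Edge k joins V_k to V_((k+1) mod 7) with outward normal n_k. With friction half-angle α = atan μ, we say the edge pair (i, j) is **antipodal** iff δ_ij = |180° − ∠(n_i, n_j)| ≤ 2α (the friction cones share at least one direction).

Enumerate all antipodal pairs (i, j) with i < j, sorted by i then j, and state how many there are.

count = 9; pairs: (0,3), (0,4), (1,4), (1,5), (2,4), (2,5), (2,6), (3,5), (3,6)

α = atan 0.7 = 34.99°;  2α = 69.98°
n_0 = (-0.3427, -0.9394)
n_1 = (+0.5105, -0.8599)
n_2 = (+0.8721, -0.4894)
n_3 = (+0.9849, +0.1733)
n_4 = (-0.2042, +0.9789)
n_5 = (-0.9906, +0.1366)
n_6 = (-0.9255, -0.3786)
  (0,1): δ = 129.26°  ·
  (0,2): δ = 99.26°  ·
  (0,3): δ = 59.98°  ✓
  (0,4): δ = 31.82°  ✓
  (0,5): δ = 102.19°  ·
  (0,6): δ = 132.29°  ·
  (1,2): δ = 150.00°  ·
  (1,3): δ = 110.72°  ·
  (1,4): δ = 18.92°  ✓
  (1,5): δ = 51.45°  ✓
  (1,6): δ = 81.55°  ·
  (2,3): δ = 140.72°  ·
  (2,4): δ = 48.92°  ✓
  (2,5): δ = 21.45°  ✓
  (2,6): δ = 51.55°  ✓
  (3,4): δ = 88.20°  ·
  (3,5): δ = 17.83°  ✓
  (3,6): δ = 12.27°  ✓
  (4,5): δ = 109.64°  ·
  (4,6): δ = 79.53°  ·
  (5,6): δ = 149.90°  ·
antipodal pairs: 9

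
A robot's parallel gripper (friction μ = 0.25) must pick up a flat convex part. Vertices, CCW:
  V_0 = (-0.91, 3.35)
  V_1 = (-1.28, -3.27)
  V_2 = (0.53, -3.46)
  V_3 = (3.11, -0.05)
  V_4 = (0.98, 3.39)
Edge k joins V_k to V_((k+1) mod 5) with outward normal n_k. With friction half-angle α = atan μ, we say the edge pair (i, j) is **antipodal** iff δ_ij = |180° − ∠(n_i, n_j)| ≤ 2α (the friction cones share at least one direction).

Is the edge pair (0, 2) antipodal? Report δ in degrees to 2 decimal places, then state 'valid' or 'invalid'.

α = atan 0.25 = 14.04°;  2α = 28.07°
edge 0: e_0 = (-0.37, -6.62);  n_0 = (-0.9984, +0.0558)
edge 2: e_2 = (+2.58, +3.41);  n_2 = (+0.7975, -0.6034)
∠(n_0, n_2) = 146.09°
δ = |180° − 146.09°| = 33.91°
33.91° > 2α = 28.07°  →  invalid

δ = 33.91°, invalid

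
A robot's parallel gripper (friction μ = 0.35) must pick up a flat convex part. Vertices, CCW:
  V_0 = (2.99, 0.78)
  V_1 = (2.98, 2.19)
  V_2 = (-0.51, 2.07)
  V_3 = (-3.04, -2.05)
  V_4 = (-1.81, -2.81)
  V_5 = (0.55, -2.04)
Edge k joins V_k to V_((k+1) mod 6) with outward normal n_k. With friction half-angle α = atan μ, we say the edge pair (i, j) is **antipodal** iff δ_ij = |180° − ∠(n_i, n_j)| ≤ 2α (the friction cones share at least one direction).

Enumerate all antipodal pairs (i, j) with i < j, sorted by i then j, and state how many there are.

count = 4; pairs: (0,2), (1,3), (1,4), (2,5)

α = atan 0.35 = 19.29°;  2α = 38.58°
n_0 = (+1.0000, +0.0071)
n_1 = (-0.0344, +0.9994)
n_2 = (-0.8522, +0.5233)
n_3 = (-0.5256, -0.8507)
n_4 = (+0.3102, -0.9507)
n_5 = (+0.7562, -0.6543)
  (0,1): δ = 88.44°  ·
  (0,2): δ = 31.96°  ✓
  (0,3): δ = 57.88°  ·
  (0,4): δ = 107.66°  ·
  (0,5): δ = 138.73°  ·
  (1,2): δ = 123.52°  ·
  (1,3): δ = 33.68°  ✓
  (1,4): δ = 16.10°  ✓
  (1,5): δ = 47.16°  ·
  (2,3): δ = 90.16°  ·
  (2,4): δ = 40.38°  ·
  (2,5): δ = 9.31°  ✓
  (3,4): δ = 130.22°  ·
  (3,5): δ = 99.16°  ·
  (4,5): δ = 148.94°  ·
antipodal pairs: 4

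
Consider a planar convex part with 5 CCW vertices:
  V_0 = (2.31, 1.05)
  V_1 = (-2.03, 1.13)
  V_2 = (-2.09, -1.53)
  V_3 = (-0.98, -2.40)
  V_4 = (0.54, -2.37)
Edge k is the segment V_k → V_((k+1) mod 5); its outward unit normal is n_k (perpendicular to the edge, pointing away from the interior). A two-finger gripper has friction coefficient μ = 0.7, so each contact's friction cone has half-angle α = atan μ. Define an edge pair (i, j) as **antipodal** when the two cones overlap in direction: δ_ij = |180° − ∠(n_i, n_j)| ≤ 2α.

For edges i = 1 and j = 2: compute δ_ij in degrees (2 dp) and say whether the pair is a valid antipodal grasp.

δ = 126.80°, invalid

α = atan 0.7 = 34.99°;  2α = 69.98°
edge 1: e_1 = (-0.06, -2.66);  n_1 = (-0.9997, +0.0226)
edge 2: e_2 = (+1.11, -0.87);  n_2 = (-0.6169, -0.7871)
∠(n_1, n_2) = 53.20°
δ = |180° − 53.20°| = 126.80°
126.80° > 2α = 69.98°  →  invalid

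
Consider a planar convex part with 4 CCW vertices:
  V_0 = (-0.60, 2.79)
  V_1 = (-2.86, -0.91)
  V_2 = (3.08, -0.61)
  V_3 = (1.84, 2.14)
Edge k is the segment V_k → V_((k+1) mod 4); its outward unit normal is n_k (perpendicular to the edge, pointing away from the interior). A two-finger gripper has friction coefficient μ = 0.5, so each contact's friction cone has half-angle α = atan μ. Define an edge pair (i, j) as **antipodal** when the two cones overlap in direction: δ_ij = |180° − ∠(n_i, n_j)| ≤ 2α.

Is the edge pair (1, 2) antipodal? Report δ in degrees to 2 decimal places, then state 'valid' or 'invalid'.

δ = 68.62°, invalid

α = atan 0.5 = 26.57°;  2α = 53.13°
edge 1: e_1 = (+5.94, +0.30);  n_1 = (+0.0504, -0.9987)
edge 2: e_2 = (-1.24, +2.75);  n_2 = (+0.9116, +0.4111)
∠(n_1, n_2) = 111.38°
δ = |180° − 111.38°| = 68.62°
68.62° > 2α = 53.13°  →  invalid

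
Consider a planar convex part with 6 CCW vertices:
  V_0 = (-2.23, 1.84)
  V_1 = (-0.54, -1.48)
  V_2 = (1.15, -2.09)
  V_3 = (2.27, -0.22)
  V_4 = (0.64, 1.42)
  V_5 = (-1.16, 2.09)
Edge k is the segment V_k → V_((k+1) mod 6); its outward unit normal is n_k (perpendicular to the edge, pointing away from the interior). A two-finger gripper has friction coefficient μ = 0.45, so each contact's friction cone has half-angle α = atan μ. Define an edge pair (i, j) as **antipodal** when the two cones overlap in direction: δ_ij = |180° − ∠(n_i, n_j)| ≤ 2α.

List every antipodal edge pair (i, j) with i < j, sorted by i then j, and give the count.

count = 6; pairs: (0,3), (0,4), (1,3), (1,4), (1,5), (2,5)

α = atan 0.45 = 24.23°;  2α = 48.46°
n_0 = (-0.8912, -0.4536)
n_1 = (-0.3395, -0.9406)
n_2 = (+0.8579, -0.5138)
n_3 = (+0.7093, +0.7049)
n_4 = (+0.3488, +0.9372)
n_5 = (-0.2275, +0.9738)
  (0,1): δ = 136.82°  ·
  (0,2): δ = 57.90°  ·
  (0,3): δ = 17.85°  ✓
  (0,4): δ = 42.61°  ✓
  (0,5): δ = 76.17°  ·
  (1,2): δ = 101.07°  ·
  (1,3): δ = 25.33°  ✓
  (1,4): δ = 0.57°  ✓
  (1,5): δ = 33.00°  ✓
  (2,3): δ = 104.26°  ·
  (2,4): δ = 79.50°  ·
  (2,5): δ = 45.93°  ✓
  (3,4): δ = 155.24°  ·
  (3,5): δ = 121.67°  ·
  (4,5): δ = 146.43°  ·
antipodal pairs: 6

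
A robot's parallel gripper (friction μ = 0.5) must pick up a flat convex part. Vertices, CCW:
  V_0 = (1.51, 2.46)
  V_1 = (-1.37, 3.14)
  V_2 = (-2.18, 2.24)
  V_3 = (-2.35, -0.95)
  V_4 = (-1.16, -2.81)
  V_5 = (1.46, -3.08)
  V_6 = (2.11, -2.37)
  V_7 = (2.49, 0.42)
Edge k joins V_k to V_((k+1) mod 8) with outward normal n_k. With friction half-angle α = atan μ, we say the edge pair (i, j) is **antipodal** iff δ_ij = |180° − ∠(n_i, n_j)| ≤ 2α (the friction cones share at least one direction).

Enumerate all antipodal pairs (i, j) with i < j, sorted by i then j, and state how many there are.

count = 9; pairs: (0,3), (0,4), (1,5), (1,6), (2,5), (2,6), (2,7), (3,6), (3,7)

α = atan 0.5 = 26.57°;  2α = 53.13°
n_0 = (+0.2298, +0.9732)
n_1 = (-0.7433, +0.6690)
n_2 = (-0.9986, +0.0532)
n_3 = (-0.8424, -0.5389)
n_4 = (-0.1025, -0.9947)
n_5 = (+0.7376, -0.6753)
n_6 = (+0.9909, -0.1350)
n_7 = (+0.9014, +0.4330)
  (0,1): δ = 118.70°  ·
  (0,2): δ = 79.77°  ·
  (0,3): δ = 44.10°  ✓
  (0,4): δ = 7.40°  ✓
  (0,5): δ = 60.81°  ·
  (0,6): δ = 95.53°  ·
  (0,7): δ = 128.94°  ·
  (1,2): δ = 141.06°  ·
  (1,3): δ = 105.40°  ·
  (1,4): δ = 53.90°  ·
  (1,5): δ = 0.49°  ✓
  (1,6): δ = 34.23°  ✓
  (1,7): δ = 67.65°  ·
  (2,3): δ = 144.34°  ·
  (2,4): δ = 92.83°  ·
  (2,5): δ = 39.42°  ✓
  (2,6): δ = 4.71°  ✓
  (2,7): δ = 28.71°  ✓
  (3,4): δ = 128.49°  ·
  (3,5): δ = 75.08°  ·
  (3,6): δ = 40.37°  ✓
  (3,7): δ = 6.95°  ✓
  (4,5): δ = 126.59°  ·
  (4,6): δ = 91.87°  ·
  (4,7): δ = 58.46°  ·
  (5,6): δ = 145.28°  ·
  (5,7): δ = 111.87°  ·
  (6,7): δ = 146.58°  ·
antipodal pairs: 9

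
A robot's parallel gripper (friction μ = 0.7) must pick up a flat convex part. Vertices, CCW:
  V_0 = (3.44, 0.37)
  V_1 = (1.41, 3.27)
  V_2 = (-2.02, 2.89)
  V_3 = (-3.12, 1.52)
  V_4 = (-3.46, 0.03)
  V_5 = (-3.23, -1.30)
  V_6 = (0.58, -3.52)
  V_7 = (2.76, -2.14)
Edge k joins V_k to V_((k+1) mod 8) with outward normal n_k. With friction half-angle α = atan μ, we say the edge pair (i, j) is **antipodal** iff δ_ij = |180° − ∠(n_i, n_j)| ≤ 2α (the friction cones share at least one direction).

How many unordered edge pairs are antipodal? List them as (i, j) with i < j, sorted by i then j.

α = atan 0.7 = 34.99°;  2α = 69.98°
n_0 = (+0.8192, +0.5735)
n_1 = (-0.1101, +0.9939)
n_2 = (-0.7798, +0.6261)
n_3 = (-0.9749, +0.2225)
n_4 = (-0.9854, -0.1704)
n_5 = (-0.5034, -0.8640)
n_6 = (+0.5349, -0.8449)
n_7 = (+0.9652, -0.2615)
  (0,1): δ = 118.67°  ·
  (0,2): δ = 73.75°  ·
  (0,3): δ = 47.85°  ✓
  (0,4): δ = 25.18°  ✓
  (0,5): δ = 24.78°  ✓
  (0,6): δ = 87.34°  ·
  (0,7): δ = 129.85°  ·
  (1,2): δ = 135.08°  ·
  (1,3): δ = 109.18°  ·
  (1,4): δ = 86.51°  ·
  (1,5): δ = 36.55°  ✓
  (1,6): δ = 26.01°  ✓
  (1,7): δ = 68.52°  ✓
  (2,3): δ = 154.09°  ·
  (2,4): δ = 131.43°  ·
  (2,5): δ = 81.47°  ·
  (2,6): δ = 18.90°  ✓
  (2,7): δ = 23.60°  ✓
  (3,4): δ = 157.33°  ·
  (3,5): δ = 107.37°  ·
  (3,6): δ = 44.81°  ✓
  (3,7): δ = 2.30°  ✓
  (4,5): δ = 130.04°  ·
  (4,6): δ = 67.48°  ✓
  (4,7): δ = 24.97°  ✓
  (5,6): δ = 117.44°  ·
  (5,7): δ = 74.93°  ·
  (6,7): δ = 137.49°  ·
antipodal pairs: 12

count = 12; pairs: (0,3), (0,4), (0,5), (1,5), (1,6), (1,7), (2,6), (2,7), (3,6), (3,7), (4,6), (4,7)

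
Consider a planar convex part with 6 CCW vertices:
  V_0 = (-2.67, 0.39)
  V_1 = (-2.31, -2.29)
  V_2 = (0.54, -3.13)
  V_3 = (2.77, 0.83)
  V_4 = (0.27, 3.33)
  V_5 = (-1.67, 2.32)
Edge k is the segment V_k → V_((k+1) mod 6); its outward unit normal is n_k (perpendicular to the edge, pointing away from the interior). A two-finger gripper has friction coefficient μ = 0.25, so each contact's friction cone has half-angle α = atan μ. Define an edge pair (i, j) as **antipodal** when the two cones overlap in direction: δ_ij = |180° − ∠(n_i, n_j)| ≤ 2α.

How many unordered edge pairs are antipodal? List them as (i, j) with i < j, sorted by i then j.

α = atan 0.25 = 14.04°;  2α = 28.07°
n_0 = (-0.9911, -0.1331)
n_1 = (-0.2827, -0.9592)
n_2 = (+0.8713, -0.4907)
n_3 = (+0.7071, +0.7071)
n_4 = (-0.4618, +0.8870)
n_5 = (-0.8879, +0.4600)
  (0,1): δ = 114.07°  ·
  (0,2): δ = 37.04°  ·
  (0,3): δ = 37.35°  ·
  (0,4): δ = 109.85°  ·
  (0,5): δ = 144.96°  ·
  (1,2): δ = 102.96°  ·
  (1,3): δ = 28.58°  ·
  (1,4): δ = 43.92°  ·
  (1,5): δ = 79.03°  ·
  (2,3): δ = 105.61°  ·
  (2,4): δ = 33.11°  ·
  (2,5): δ = 1.99°  ✓
  (3,4): δ = 107.50°  ·
  (3,5): δ = 72.39°  ·
  (4,5): δ = 144.89°  ·
antipodal pairs: 1

count = 1; pairs: (2,5)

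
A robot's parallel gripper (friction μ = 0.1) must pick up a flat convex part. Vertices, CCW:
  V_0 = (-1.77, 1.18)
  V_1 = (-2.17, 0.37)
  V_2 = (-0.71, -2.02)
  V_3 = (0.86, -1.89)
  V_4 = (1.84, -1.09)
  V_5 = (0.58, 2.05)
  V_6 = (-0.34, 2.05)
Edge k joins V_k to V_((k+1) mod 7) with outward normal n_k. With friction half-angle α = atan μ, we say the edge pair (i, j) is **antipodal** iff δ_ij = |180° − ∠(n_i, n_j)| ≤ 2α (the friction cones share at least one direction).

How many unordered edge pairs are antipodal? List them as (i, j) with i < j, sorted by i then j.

count = 3; pairs: (1,4), (2,5), (3,6)

α = atan 0.1 = 5.71°;  2α = 11.42°
n_0 = (-0.8966, +0.4428)
n_1 = (-0.8534, -0.5213)
n_2 = (+0.0825, -0.9966)
n_3 = (+0.6324, -0.7747)
n_4 = (+0.9281, +0.3724)
n_5 = (+0.0000, +1.0000)
n_6 = (-0.5198, +0.8543)
  (0,1): δ = 122.30°  ·
  (0,2): δ = 58.99°  ·
  (0,3): δ = 24.49°  ·
  (0,4): δ = 48.15°  ·
  (0,5): δ = 116.28°  ·
  (0,6): δ = 147.60°  ·
  (1,2): δ = 116.69°  ·
  (1,3): δ = 82.19°  ·
  (1,4): δ = 9.56°  ✓
  (1,5): δ = 58.58°  ·
  (1,6): δ = 89.90°  ·
  (2,3): δ = 145.51°  ·
  (2,4): δ = 72.87°  ·
  (2,5): δ = 4.73°  ✓
  (2,6): δ = 26.58°  ·
  (3,4): δ = 107.36°  ·
  (3,5): δ = 39.23°  ·
  (3,6): δ = 7.91°  ✓
  (4,5): δ = 111.86°  ·
  (4,6): δ = 80.55°  ·
  (5,6): δ = 148.68°  ·
antipodal pairs: 3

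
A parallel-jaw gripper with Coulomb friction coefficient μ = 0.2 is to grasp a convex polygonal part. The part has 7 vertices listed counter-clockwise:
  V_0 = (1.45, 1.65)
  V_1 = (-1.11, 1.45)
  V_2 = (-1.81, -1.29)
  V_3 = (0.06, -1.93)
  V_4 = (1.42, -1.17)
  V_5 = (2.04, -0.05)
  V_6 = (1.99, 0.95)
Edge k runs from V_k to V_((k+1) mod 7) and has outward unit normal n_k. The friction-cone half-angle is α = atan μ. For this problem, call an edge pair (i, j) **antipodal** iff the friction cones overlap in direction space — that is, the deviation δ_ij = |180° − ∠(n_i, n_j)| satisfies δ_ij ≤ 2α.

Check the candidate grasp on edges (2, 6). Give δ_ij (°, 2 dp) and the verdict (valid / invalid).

δ = 33.46°, invalid

α = atan 0.2 = 11.31°;  2α = 22.62°
edge 2: e_2 = (+1.87, -0.64);  n_2 = (-0.3238, -0.9461)
edge 6: e_6 = (-0.54, +0.70);  n_6 = (+0.7918, +0.6108)
∠(n_2, n_6) = 146.54°
δ = |180° − 146.54°| = 33.46°
33.46° > 2α = 22.62°  →  invalid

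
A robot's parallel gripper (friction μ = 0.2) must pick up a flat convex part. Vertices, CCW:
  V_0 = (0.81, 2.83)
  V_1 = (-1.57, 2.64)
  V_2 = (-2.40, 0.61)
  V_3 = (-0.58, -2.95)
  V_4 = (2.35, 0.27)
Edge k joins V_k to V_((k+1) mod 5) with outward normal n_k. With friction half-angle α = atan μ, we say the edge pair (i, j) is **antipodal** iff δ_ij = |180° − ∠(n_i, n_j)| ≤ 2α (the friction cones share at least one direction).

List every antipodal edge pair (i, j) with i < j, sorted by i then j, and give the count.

α = atan 0.2 = 11.31°;  2α = 22.62°
n_0 = (-0.0796, +0.9968)
n_1 = (-0.9256, +0.3785)
n_2 = (-0.8904, -0.4552)
n_3 = (+0.7396, -0.6730)
n_4 = (+0.8569, +0.5155)
  (0,1): δ = 116.80°  ·
  (0,2): δ = 67.49°  ·
  (0,3): δ = 43.14°  ·
  (0,4): δ = 116.47°  ·
  (1,2): δ = 130.68°  ·
  (1,3): δ = 20.06°  ✓
  (1,4): δ = 53.27°  ·
  (2,3): δ = 69.38°  ·
  (2,4): δ = 3.95°  ✓
  (3,4): δ = 106.67°  ·
antipodal pairs: 2

count = 2; pairs: (1,3), (2,4)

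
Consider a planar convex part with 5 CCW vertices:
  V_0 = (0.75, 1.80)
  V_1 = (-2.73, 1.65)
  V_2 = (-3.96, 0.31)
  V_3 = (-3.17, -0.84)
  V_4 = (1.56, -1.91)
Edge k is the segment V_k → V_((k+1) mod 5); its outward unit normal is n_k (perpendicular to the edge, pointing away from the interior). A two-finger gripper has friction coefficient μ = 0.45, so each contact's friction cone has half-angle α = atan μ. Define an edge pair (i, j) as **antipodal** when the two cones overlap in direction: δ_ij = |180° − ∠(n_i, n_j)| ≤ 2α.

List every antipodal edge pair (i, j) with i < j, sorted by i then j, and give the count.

count = 2; pairs: (0,3), (2,4)

α = atan 0.45 = 24.23°;  2α = 48.46°
n_0 = (-0.0431, +0.9991)
n_1 = (-0.7367, +0.6762)
n_2 = (-0.8243, -0.5662)
n_3 = (-0.2206, -0.9754)
n_4 = (+0.9770, +0.2133)
  (0,1): δ = 135.02°  ·
  (0,2): δ = 57.98°  ·
  (0,3): δ = 15.21°  ✓
  (0,4): δ = 99.85°  ·
  (1,2): δ = 102.96°  ·
  (1,3): δ = 60.20°  ·
  (1,4): δ = 54.87°  ·
  (2,3): δ = 137.23°  ·
  (2,4): δ = 22.17°  ✓
  (3,4): δ = 64.94°  ·
antipodal pairs: 2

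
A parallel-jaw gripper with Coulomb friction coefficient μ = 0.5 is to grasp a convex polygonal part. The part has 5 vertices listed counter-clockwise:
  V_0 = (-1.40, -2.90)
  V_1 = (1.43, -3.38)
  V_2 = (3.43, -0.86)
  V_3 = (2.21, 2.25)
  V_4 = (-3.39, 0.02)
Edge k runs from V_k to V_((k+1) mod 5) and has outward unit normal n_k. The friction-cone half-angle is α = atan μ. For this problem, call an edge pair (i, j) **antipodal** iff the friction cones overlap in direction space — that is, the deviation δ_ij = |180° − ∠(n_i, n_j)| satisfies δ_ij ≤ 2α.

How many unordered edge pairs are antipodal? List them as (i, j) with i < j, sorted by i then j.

α = atan 0.5 = 26.57°;  2α = 53.13°
n_0 = (-0.1672, -0.9859)
n_1 = (+0.7833, -0.6217)
n_2 = (+0.9309, +0.3652)
n_3 = (-0.3700, +0.9290)
n_4 = (-0.8263, -0.5632)
  (0,1): δ = 118.81°  ·
  (0,2): δ = 58.95°  ·
  (0,3): δ = 31.34°  ✓
  (0,4): δ = 133.90°  ·
  (1,2): δ = 120.14°  ·
  (1,3): δ = 29.85°  ✓
  (1,4): δ = 72.71°  ·
  (2,3): δ = 89.71°  ·
  (2,4): δ = 12.86°  ✓
  (3,4): δ = 77.44°  ·
antipodal pairs: 3

count = 3; pairs: (0,3), (1,3), (2,4)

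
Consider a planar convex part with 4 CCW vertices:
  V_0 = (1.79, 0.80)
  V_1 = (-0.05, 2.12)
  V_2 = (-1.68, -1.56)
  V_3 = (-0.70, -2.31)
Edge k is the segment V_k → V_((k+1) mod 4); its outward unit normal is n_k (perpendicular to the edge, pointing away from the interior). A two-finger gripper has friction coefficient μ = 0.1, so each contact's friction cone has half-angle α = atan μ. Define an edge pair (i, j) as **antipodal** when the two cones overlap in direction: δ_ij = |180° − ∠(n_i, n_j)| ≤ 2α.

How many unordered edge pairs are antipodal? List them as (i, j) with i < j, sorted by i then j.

count = 1; pairs: (0,2)

α = atan 0.1 = 5.71°;  2α = 11.42°
n_0 = (+0.5829, +0.8125)
n_1 = (-0.9143, +0.4050)
n_2 = (-0.6078, -0.7941)
n_3 = (+0.7806, -0.6250)
  (0,1): δ = 78.23°  ·
  (0,2): δ = 1.77°  ✓
  (0,3): δ = 86.97°  ·
  (1,2): δ = 103.54°  ·
  (1,3): δ = 14.79°  ·
  (2,3): δ = 91.26°  ·
antipodal pairs: 1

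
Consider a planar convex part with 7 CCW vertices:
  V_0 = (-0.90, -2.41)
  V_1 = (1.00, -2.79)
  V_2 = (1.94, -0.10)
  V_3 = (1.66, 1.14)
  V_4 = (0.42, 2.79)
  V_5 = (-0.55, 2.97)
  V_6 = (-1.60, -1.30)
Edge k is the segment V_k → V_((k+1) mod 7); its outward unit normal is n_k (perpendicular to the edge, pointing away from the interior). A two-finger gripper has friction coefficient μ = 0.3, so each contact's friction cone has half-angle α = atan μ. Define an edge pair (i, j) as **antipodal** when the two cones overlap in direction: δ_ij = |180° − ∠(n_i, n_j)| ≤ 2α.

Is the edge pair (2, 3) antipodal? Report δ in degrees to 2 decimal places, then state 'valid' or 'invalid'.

α = atan 0.3 = 16.70°;  2α = 33.40°
edge 2: e_2 = (-0.28, +1.24);  n_2 = (+0.9754, +0.2203)
edge 3: e_3 = (-1.24, +1.65);  n_3 = (+0.7994, +0.6008)
∠(n_2, n_3) = 24.20°
δ = |180° − 24.20°| = 155.80°
155.80° > 2α = 33.40°  →  invalid

δ = 155.80°, invalid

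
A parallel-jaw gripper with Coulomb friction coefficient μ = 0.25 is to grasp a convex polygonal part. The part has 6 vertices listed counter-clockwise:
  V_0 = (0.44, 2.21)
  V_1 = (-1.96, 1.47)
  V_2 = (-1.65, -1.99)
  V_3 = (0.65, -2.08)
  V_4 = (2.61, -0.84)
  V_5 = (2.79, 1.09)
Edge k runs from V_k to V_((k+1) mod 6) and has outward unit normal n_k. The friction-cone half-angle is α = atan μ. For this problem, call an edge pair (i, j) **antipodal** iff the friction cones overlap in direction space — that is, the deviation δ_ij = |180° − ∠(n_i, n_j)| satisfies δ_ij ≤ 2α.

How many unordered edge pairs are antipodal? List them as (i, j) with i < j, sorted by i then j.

count = 4; pairs: (0,2), (0,3), (1,4), (2,5)

α = atan 0.25 = 14.04°;  2α = 28.07°
n_0 = (-0.2946, +0.9556)
n_1 = (-0.9960, -0.0892)
n_2 = (-0.0391, -0.9992)
n_3 = (+0.5346, -0.8451)
n_4 = (+0.9957, -0.0929)
n_5 = (+0.4302, +0.9027)
  (0,1): δ = 102.02°  ·
  (0,2): δ = 19.38°  ✓
  (0,3): δ = 15.18°  ✓
  (0,4): δ = 67.54°  ·
  (0,5): δ = 137.38°  ·
  (1,2): δ = 97.36°  ·
  (1,3): δ = 62.80°  ·
  (1,4): δ = 10.45°  ✓
  (1,5): δ = 59.40°  ·
  (2,3): δ = 145.44°  ·
  (2,4): δ = 93.09°  ·
  (2,5): δ = 23.24°  ✓
  (3,4): δ = 127.65°  ·
  (3,5): δ = 57.80°  ·
  (4,5): δ = 110.15°  ·
antipodal pairs: 4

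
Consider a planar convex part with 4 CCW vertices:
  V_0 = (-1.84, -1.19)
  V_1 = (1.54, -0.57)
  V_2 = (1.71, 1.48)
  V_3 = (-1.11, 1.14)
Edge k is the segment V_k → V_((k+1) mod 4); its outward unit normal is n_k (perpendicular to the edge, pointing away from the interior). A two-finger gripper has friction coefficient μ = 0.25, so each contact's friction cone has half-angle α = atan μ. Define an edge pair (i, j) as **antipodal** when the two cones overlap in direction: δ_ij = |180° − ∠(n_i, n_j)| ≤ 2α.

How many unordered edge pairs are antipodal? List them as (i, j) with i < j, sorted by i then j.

α = atan 0.25 = 14.04°;  2α = 28.07°
n_0 = (+0.1804, -0.9836)
n_1 = (+0.9966, -0.0826)
n_2 = (-0.1197, +0.9928)
n_3 = (-0.9543, +0.2990)
  (0,1): δ = 105.13°  ·
  (0,2): δ = 3.52°  ✓
  (0,3): δ = 62.21°  ·
  (1,2): δ = 78.38°  ·
  (1,3): δ = 12.66°  ✓
  (2,3): δ = 114.27°  ·
antipodal pairs: 2

count = 2; pairs: (0,2), (1,3)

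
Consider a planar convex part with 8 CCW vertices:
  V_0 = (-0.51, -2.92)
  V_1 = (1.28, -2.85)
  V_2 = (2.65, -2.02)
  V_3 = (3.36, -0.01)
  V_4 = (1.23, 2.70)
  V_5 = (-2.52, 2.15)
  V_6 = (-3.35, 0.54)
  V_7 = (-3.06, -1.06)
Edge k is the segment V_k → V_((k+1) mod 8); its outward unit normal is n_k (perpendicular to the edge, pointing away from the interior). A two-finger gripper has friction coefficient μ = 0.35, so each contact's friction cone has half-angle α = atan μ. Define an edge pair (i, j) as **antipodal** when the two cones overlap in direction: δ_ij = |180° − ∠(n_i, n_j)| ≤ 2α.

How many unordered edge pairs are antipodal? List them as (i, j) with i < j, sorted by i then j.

count = 7; pairs: (0,4), (1,4), (1,5), (2,5), (2,6), (3,6), (3,7)

α = atan 0.35 = 19.29°;  2α = 38.58°
n_0 = (+0.0391, -0.9992)
n_1 = (+0.5182, -0.8553)
n_2 = (+0.9429, -0.3331)
n_3 = (+0.7862, +0.6179)
n_4 = (-0.1451, +0.9894)
n_5 = (-0.8888, +0.4582)
n_6 = (-0.9840, -0.1783)
n_7 = (-0.5893, -0.8079)
  (0,1): δ = 151.03°  ·
  (0,2): δ = 111.69°  ·
  (0,3): δ = 54.07°  ·
  (0,4): δ = 6.10°  ✓
  (0,5): δ = 60.49°  ·
  (0,6): δ = 98.03°  ·
  (0,7): δ = 141.65°  ·
  (1,2): δ = 140.66°  ·
  (1,3): δ = 83.04°  ·
  (1,4): δ = 22.87°  ✓
  (1,5): δ = 31.52°  ✓
  (1,6): δ = 69.06°  ·
  (1,7): δ = 112.68°  ·
  (2,3): δ = 122.38°  ·
  (2,4): δ = 62.20°  ·
  (2,5): δ = 7.82°  ✓
  (2,6): δ = 29.73°  ✓
  (2,7): δ = 73.35°  ·
  (3,4): δ = 119.82°  ·
  (3,5): δ = 65.44°  ·
  (3,6): δ = 27.89°  ✓
  (3,7): δ = 15.73°  ✓
  (4,5): δ = 125.62°  ·
  (4,6): δ = 88.07°  ·
  (4,7): δ = 44.45°  ·
  (5,6): δ = 142.45°  ·
  (5,7): δ = 98.84°  ·
  (6,7): δ = 136.38°  ·
antipodal pairs: 7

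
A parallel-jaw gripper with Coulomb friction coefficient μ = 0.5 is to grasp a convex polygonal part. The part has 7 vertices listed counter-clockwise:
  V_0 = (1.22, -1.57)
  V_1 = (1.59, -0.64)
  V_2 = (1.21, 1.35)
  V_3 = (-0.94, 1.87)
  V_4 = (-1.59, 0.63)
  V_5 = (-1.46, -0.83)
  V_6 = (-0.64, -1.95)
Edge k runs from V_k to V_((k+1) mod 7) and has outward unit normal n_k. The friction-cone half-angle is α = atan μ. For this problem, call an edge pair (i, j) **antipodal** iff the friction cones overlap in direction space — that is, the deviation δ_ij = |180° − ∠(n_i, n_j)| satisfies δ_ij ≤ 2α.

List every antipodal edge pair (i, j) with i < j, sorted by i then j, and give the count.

count = 8; pairs: (0,3), (0,4), (1,3), (1,4), (1,5), (2,5), (2,6), (3,6)

α = atan 0.5 = 26.57°;  2α = 53.13°
n_0 = (+0.9292, -0.3697)
n_1 = (+0.9823, +0.1876)
n_2 = (+0.2351, +0.9720)
n_3 = (-0.8857, +0.4643)
n_4 = (-0.9961, -0.0887)
n_5 = (-0.8069, -0.5907)
n_6 = (+0.2002, -0.9798)
  (0,1): δ = 147.49°  ·
  (0,2): δ = 81.90°  ·
  (0,3): δ = 5.97°  ✓
  (0,4): δ = 26.78°  ✓
  (0,5): δ = 57.90°  ·
  (0,6): δ = 123.24°  ·
  (1,2): δ = 114.41°  ·
  (1,3): δ = 38.47°  ✓
  (1,4): δ = 5.72°  ✓
  (1,5): δ = 25.40°  ✓
  (1,6): δ = 90.74°  ·
  (2,3): δ = 104.07°  ·
  (2,4): δ = 71.32°  ·
  (2,5): δ = 40.19°  ✓
  (2,6): δ = 25.14°  ✓
  (3,4): δ = 147.25°  ·
  (3,5): δ = 116.13°  ·
  (3,6): δ = 50.79°  ✓
  (4,5): δ = 148.88°  ·
  (4,6): δ = 83.54°  ·
  (5,6): δ = 114.66°  ·
antipodal pairs: 8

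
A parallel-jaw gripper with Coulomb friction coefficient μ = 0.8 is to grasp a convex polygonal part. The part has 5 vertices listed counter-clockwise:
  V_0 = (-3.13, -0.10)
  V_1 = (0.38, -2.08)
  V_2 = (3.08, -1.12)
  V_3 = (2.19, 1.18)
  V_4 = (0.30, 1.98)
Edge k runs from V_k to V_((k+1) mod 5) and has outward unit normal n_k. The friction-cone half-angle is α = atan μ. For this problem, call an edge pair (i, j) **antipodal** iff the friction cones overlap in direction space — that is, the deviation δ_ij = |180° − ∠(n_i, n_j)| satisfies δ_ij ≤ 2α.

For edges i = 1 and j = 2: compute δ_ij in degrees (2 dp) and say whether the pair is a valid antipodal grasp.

δ = 88.42°, invalid

α = atan 0.8 = 38.66°;  2α = 77.32°
edge 1: e_1 = (+2.70, +0.96);  n_1 = (+0.3350, -0.9422)
edge 2: e_2 = (-0.89, +2.30);  n_2 = (+0.9326, +0.3609)
∠(n_1, n_2) = 91.58°
δ = |180° − 91.58°| = 88.42°
88.42° > 2α = 77.32°  →  invalid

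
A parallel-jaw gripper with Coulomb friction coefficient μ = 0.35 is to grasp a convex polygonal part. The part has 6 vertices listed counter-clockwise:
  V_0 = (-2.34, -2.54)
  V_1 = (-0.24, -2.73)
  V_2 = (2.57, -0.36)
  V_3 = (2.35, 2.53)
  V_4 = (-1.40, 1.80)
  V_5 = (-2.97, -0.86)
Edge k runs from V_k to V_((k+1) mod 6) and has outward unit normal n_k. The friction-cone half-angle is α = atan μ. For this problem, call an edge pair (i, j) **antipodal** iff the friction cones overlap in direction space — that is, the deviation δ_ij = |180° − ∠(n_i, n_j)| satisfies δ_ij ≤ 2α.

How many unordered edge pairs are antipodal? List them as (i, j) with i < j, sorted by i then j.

α = atan 0.35 = 19.29°;  2α = 38.58°
n_0 = (-0.0901, -0.9959)
n_1 = (+0.6447, -0.7644)
n_2 = (+0.9971, +0.0759)
n_3 = (-0.1911, +0.9816)
n_4 = (-0.8612, +0.5083)
n_5 = (-0.9363, -0.3511)
  (0,1): δ = 134.69°  ·
  (0,2): δ = 80.48°  ·
  (0,3): δ = 16.19°  ✓
  (0,4): δ = 64.62°  ·
  (0,5): δ = 115.73°  ·
  (1,2): δ = 125.79°  ·
  (1,3): δ = 29.13°  ✓
  (1,4): δ = 19.30°  ✓
  (1,5): δ = 70.41°  ·
  (2,3): δ = 83.34°  ·
  (2,4): δ = 34.90°  ✓
  (2,5): δ = 16.20°  ✓
  (3,4): δ = 131.57°  ·
  (3,5): δ = 80.46°  ·
  (4,5): δ = 128.89°  ·
antipodal pairs: 5

count = 5; pairs: (0,3), (1,3), (1,4), (2,4), (2,5)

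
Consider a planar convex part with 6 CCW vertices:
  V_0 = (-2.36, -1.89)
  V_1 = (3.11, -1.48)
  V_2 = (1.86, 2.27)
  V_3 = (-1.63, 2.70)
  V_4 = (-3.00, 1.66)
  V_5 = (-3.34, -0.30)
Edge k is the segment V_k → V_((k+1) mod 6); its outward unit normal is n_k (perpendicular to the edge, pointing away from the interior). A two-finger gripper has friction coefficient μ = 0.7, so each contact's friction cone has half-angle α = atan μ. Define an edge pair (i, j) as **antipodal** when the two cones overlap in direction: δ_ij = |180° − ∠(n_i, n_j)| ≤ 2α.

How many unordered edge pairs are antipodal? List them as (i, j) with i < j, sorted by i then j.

count = 5; pairs: (0,2), (0,3), (1,4), (1,5), (2,5)

α = atan 0.7 = 34.99°;  2α = 69.98°
n_0 = (+0.0747, -0.9972)
n_1 = (+0.9487, +0.3162)
n_2 = (+0.1223, +0.9925)
n_3 = (-0.6046, +0.7965)
n_4 = (-0.9853, +0.1709)
n_5 = (-0.8513, -0.5247)
  (0,1): δ = 75.85°  ·
  (0,2): δ = 11.31°  ✓
  (0,3): δ = 32.92°  ✓
  (0,4): δ = 75.87°  ·
  (0,5): δ = 117.36°  ·
  (1,2): δ = 115.46°  ·
  (1,3): δ = 71.23°  ·
  (1,4): δ = 28.28°  ✓
  (1,5): δ = 13.21°  ✓
  (2,3): δ = 135.77°  ·
  (2,4): δ = 92.82°  ·
  (2,5): δ = 51.33°  ✓
  (3,4): δ = 137.04°  ·
  (3,5): δ = 95.56°  ·
  (4,5): δ = 138.51°  ·
antipodal pairs: 5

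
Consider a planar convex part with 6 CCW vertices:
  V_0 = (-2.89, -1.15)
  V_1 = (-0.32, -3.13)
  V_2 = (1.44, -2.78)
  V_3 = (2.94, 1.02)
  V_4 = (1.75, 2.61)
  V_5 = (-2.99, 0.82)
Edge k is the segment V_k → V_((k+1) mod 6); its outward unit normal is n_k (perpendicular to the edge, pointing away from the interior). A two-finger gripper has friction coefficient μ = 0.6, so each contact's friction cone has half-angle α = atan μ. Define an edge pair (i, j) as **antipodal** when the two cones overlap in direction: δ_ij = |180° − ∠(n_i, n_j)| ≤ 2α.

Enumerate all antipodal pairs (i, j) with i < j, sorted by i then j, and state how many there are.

count = 6; pairs: (0,3), (0,4), (1,4), (2,4), (2,5), (3,5)

α = atan 0.6 = 30.96°;  2α = 61.93°
n_0 = (-0.6103, -0.7922)
n_1 = (+0.1950, -0.9808)
n_2 = (+0.9302, -0.3672)
n_3 = (+0.8006, +0.5992)
n_4 = (-0.3533, +0.9355)
n_5 = (-0.9987, -0.0507)
  (0,1): δ = 131.14°  ·
  (0,2): δ = 73.93°  ·
  (0,3): δ = 15.58°  ✓
  (0,4): δ = 58.30°  ✓
  (0,5): δ = 130.52°  ·
  (1,2): δ = 122.79°  ·
  (1,3): δ = 64.44°  ·
  (1,4): δ = 9.44°  ✓
  (1,5): δ = 81.66°  ·
  (2,3): δ = 121.65°  ·
  (2,4): δ = 47.77°  ✓
  (2,5): δ = 24.45°  ✓
  (3,4): δ = 106.12°  ·
  (3,5): δ = 33.91°  ✓
  (4,5): δ = 107.78°  ·
antipodal pairs: 6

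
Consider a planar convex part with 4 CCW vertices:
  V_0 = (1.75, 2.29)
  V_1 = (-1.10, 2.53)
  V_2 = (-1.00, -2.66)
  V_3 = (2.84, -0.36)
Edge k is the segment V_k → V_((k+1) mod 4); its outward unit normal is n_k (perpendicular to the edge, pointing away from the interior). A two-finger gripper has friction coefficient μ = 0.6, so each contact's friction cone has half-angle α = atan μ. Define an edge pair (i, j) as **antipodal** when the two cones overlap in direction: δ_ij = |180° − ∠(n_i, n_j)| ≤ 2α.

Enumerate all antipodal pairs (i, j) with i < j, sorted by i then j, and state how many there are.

count = 3; pairs: (0,2), (1,2), (1,3)

α = atan 0.6 = 30.96°;  2α = 61.93°
n_0 = (+0.0839, +0.9965)
n_1 = (-0.9998, -0.0193)
n_2 = (+0.5138, -0.8579)
n_3 = (+0.9248, +0.3804)
  (0,1): δ = 84.08°  ·
  (0,2): δ = 35.73°  ✓
  (0,3): δ = 117.17°  ·
  (1,2): δ = 60.18°  ✓
  (1,3): δ = 21.25°  ✓
  (2,3): δ = 98.56°  ·
antipodal pairs: 3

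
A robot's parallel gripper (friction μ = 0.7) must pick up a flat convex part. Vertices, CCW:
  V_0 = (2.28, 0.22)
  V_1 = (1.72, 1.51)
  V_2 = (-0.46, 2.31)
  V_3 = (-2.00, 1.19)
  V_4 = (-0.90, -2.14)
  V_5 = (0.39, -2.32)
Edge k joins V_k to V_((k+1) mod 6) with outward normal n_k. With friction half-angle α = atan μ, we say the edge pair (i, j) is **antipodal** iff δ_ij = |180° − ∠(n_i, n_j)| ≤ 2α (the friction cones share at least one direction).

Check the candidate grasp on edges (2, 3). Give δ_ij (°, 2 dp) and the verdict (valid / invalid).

δ = 107.75°, invalid

α = atan 0.7 = 34.99°;  2α = 69.98°
edge 2: e_2 = (-1.54, -1.12);  n_2 = (-0.5882, +0.8087)
edge 3: e_3 = (+1.10, -3.33);  n_3 = (-0.9495, -0.3137)
∠(n_2, n_3) = 72.25°
δ = |180° − 72.25°| = 107.75°
107.75° > 2α = 69.98°  →  invalid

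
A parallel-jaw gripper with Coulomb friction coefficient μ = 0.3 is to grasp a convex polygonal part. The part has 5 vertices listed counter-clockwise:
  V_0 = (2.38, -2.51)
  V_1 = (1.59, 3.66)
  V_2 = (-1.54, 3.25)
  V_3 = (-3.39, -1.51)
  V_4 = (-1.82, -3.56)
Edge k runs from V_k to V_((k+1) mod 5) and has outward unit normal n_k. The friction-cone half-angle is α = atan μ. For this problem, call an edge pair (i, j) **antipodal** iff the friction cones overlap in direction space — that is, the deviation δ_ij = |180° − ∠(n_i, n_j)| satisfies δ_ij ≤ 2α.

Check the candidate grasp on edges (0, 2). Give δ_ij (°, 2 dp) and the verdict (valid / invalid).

α = atan 0.3 = 16.70°;  2α = 33.40°
edge 0: e_0 = (-0.79, +6.17);  n_0 = (+0.9919, +0.1270)
edge 2: e_2 = (-1.85, -4.76);  n_2 = (-0.9321, +0.3623)
∠(n_0, n_2) = 151.46°
δ = |180° − 151.46°| = 28.54°
28.54° ≤ 2α = 33.40°  →  valid

δ = 28.54°, valid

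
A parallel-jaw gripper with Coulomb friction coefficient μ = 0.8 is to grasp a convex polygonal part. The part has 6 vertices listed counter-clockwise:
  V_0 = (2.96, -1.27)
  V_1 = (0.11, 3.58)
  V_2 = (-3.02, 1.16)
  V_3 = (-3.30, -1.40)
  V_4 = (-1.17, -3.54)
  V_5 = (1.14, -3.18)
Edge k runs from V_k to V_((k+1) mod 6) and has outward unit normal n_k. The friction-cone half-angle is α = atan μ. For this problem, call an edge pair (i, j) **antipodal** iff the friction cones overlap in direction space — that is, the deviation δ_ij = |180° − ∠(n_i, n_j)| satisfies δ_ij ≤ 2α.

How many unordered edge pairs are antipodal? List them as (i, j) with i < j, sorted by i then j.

count = 7; pairs: (0,2), (0,3), (0,4), (1,4), (1,5), (2,4), (2,5)

α = atan 0.8 = 38.66°;  2α = 77.32°
n_0 = (+0.8622, +0.5066)
n_1 = (-0.6117, +0.7911)
n_2 = (-0.9941, +0.1087)
n_3 = (-0.7088, -0.7054)
n_4 = (+0.1540, -0.9881)
n_5 = (+0.7240, -0.6898)
  (0,1): δ = 82.73°  ·
  (0,2): δ = 36.68°  ✓
  (0,3): δ = 14.43°  ✓
  (0,4): δ = 68.42°  ✓
  (0,5): δ = 105.94°  ·
  (1,2): δ = 133.95°  ·
  (1,3): δ = 82.84°  ·
  (1,4): δ = 28.85°  ✓
  (1,5): δ = 8.67°  ✓
  (2,3): δ = 128.89°  ·
  (2,4): δ = 74.90°  ✓
  (2,5): δ = 37.38°  ✓
  (3,4): δ = 126.01°  ·
  (3,5): δ = 88.48°  ·
  (4,5): δ = 142.48°  ·
antipodal pairs: 7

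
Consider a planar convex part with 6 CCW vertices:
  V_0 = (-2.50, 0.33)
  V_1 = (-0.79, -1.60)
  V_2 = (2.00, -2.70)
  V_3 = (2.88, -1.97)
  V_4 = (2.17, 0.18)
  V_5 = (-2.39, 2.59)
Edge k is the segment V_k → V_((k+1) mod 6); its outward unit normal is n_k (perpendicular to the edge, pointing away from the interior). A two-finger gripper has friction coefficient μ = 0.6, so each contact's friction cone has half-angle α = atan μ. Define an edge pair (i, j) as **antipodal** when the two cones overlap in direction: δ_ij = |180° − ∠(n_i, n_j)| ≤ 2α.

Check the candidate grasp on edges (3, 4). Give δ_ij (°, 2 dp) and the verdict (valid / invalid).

δ = 136.13°, invalid

α = atan 0.6 = 30.96°;  2α = 61.93°
edge 3: e_3 = (-0.71, +2.15);  n_3 = (+0.9496, +0.3136)
edge 4: e_4 = (-4.56, +2.41);  n_4 = (+0.4673, +0.8841)
∠(n_3, n_4) = 43.87°
δ = |180° − 43.87°| = 136.13°
136.13° > 2α = 61.93°  →  invalid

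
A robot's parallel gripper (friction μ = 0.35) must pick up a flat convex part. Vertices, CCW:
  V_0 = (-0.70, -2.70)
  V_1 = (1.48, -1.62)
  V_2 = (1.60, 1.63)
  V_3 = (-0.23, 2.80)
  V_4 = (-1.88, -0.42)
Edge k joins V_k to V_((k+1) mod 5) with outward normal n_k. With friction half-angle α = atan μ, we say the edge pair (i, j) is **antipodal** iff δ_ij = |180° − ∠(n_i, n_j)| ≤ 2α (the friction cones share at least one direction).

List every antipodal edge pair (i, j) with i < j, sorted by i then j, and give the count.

count = 4; pairs: (0,3), (1,3), (1,4), (2,4)

α = atan 0.35 = 19.29°;  2α = 38.58°
n_0 = (+0.4439, -0.8961)
n_1 = (+0.9993, -0.0369)
n_2 = (+0.5387, +0.8425)
n_3 = (-0.8900, +0.4560)
n_4 = (-0.8881, -0.4596)
  (0,1): δ = 118.47°  ·
  (0,2): δ = 58.95°  ·
  (0,3): δ = 36.51°  ✓
  (0,4): δ = 91.01°  ·
  (1,2): δ = 120.48°  ·
  (1,3): δ = 25.02°  ✓
  (1,4): δ = 29.48°  ✓
  (2,3): δ = 84.54°  ·
  (2,4): δ = 30.04°  ✓
  (3,4): δ = 125.50°  ·
antipodal pairs: 4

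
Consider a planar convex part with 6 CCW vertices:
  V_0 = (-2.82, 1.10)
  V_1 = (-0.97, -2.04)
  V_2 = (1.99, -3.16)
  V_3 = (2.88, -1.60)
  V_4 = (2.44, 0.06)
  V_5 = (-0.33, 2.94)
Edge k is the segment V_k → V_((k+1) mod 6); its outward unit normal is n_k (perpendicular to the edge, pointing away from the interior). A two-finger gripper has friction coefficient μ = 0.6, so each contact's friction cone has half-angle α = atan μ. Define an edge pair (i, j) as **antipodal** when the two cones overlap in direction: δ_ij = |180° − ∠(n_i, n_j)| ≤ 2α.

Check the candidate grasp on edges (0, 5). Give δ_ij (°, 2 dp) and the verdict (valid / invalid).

α = atan 0.6 = 30.96°;  2α = 61.93°
edge 0: e_0 = (+1.85, -3.14);  n_0 = (-0.8616, -0.5076)
edge 5: e_5 = (-2.49, -1.84);  n_5 = (-0.5943, +0.8042)
∠(n_0, n_5) = 84.04°
δ = |180° − 84.04°| = 95.96°
95.96° > 2α = 61.93°  →  invalid

δ = 95.96°, invalid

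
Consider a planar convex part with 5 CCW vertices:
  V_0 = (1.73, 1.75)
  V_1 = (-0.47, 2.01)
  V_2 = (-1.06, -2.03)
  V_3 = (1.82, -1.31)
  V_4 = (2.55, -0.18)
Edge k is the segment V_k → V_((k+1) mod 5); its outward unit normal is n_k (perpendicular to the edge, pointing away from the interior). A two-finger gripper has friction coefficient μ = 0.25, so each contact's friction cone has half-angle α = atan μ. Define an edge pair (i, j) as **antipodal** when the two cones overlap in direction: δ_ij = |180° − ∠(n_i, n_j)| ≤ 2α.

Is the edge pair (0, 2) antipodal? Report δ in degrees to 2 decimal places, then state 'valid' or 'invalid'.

α = atan 0.25 = 14.04°;  2α = 28.07°
edge 0: e_0 = (-2.20, +0.26);  n_0 = (+0.1174, +0.9931)
edge 2: e_2 = (+2.88, +0.72);  n_2 = (+0.2425, -0.9701)
∠(n_0, n_2) = 159.22°
δ = |180° − 159.22°| = 20.78°
20.78° ≤ 2α = 28.07°  →  valid

δ = 20.78°, valid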